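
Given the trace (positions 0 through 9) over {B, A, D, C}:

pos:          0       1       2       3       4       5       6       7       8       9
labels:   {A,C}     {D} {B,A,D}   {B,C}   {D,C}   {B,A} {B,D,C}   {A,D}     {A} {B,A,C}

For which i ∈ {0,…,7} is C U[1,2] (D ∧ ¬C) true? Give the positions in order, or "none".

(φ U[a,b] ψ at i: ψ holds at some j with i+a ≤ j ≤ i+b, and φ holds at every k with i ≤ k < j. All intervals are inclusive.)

Evaluate at each i in [0,7]:
  i=0: ✓ (rhs at j=1; lhs holds on [0,0])
  i=1: ✗ (lhs fails at k=1 before rhs at j=2)
  i=2: ✗ (no rhs in [3,4])
  i=3: ✗ (no rhs in [4,5])
  i=4: ✗ (no rhs in [5,6])
  i=5: ✗ (lhs fails at k=5 before rhs at j=7)
  i=6: ✓ (rhs at j=7; lhs holds on [6,6])
  i=7: ✗ (no rhs in [8,9])

0, 6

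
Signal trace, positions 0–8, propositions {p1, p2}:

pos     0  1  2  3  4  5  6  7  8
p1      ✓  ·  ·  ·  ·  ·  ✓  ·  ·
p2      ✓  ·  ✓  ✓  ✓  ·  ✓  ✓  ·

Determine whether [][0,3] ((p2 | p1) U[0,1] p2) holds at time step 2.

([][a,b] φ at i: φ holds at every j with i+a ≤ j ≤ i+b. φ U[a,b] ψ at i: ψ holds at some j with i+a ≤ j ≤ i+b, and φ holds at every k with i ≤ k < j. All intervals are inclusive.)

Check ((p2 | p1) U[0,1] p2) at every j in [2,5]:
  j=2: holds
  j=3: holds
  j=4: holds
  j=5: fails
Fails at j=5 → formula fails.

False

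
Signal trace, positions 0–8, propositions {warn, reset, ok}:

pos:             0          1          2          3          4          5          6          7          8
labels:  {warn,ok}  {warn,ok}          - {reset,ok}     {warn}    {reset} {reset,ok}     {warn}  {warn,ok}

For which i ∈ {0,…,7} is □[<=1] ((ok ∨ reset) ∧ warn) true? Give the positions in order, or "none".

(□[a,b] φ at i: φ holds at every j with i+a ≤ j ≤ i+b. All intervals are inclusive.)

Evaluate at each i in [0,7]:
  i=0: ✓ (all of [0,1])
  i=1: ✗ (fails at j=2)
  i=2: ✗ (fails at j=2)
  i=3: ✗ (fails at j=3)
  i=4: ✗ (fails at j=4)
  i=5: ✗ (fails at j=5)
  i=6: ✗ (fails at j=6)
  i=7: ✗ (fails at j=7)

0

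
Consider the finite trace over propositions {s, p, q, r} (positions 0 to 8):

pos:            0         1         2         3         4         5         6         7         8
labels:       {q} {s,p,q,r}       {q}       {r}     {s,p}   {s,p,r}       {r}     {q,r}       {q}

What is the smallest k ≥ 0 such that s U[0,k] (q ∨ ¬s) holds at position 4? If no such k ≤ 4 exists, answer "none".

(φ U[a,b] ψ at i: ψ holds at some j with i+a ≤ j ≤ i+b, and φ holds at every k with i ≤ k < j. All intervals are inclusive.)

2

Need earliest j ≥ 4 with (q ∨ ¬s), and s at every k in [4,j-1].
  j=4: rhs fails.
  j=5: rhs fails.
  j=6: rhs holds; lhs holds on [4,5]. k = 2.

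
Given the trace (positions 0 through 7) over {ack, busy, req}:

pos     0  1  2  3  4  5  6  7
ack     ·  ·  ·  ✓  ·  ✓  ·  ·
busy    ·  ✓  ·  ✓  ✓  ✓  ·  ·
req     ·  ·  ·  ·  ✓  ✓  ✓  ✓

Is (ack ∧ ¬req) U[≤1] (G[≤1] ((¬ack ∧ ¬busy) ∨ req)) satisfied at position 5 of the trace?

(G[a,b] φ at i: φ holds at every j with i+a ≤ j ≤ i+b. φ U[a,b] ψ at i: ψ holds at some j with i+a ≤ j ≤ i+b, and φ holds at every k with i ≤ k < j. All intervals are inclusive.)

Need some j in [5,6] with G[≤1] ((¬ack ∧ ¬busy) ∨ req), and (ack ∧ ¬req) at every k in [5,j-1].
  j=5: G[≤1] ((¬ack ∧ ¬busy) ∨ req) holds; no prefix to check → satisfied.

Holds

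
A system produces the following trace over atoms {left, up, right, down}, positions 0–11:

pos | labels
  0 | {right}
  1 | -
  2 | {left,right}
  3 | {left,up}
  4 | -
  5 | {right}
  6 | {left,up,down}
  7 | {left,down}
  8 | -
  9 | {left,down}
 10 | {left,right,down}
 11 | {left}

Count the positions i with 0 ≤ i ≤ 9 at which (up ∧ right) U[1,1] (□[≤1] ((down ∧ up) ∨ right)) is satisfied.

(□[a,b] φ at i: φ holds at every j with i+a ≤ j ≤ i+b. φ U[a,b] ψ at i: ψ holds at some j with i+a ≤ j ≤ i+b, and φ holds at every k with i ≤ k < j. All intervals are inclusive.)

Evaluate at each i in [0,9]:
  i=0: ✗ (no rhs in [1,1])
  i=1: ✗ (no rhs in [2,2])
  i=2: ✗ (no rhs in [3,3])
  i=3: ✗ (no rhs in [4,4])
  i=4: ✗ (lhs fails at k=4 before rhs at j=5)
  i=5: ✗ (no rhs in [6,6])
  i=6: ✗ (no rhs in [7,7])
  i=7: ✗ (no rhs in [8,8])
  i=8: ✗ (no rhs in [9,9])
  i=9: ✗ (no rhs in [10,10])
Positions where it holds: {} → 0.

0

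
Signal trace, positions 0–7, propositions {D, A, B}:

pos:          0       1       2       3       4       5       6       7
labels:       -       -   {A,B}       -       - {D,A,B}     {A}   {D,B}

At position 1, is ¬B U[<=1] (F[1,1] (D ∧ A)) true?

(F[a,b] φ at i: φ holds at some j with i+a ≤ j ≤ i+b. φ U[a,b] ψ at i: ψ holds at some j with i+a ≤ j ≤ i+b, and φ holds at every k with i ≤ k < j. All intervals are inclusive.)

False

Need some j in [1,2] with F[1,1] (D ∧ A), and ¬B at every k in [1,j-1].
  j=1: F[1,1] (D ∧ A) — fails (none in [2,2]).
  j=2: F[1,1] (D ∧ A) — fails (none in [3,3]).
No j in the window works → until fails.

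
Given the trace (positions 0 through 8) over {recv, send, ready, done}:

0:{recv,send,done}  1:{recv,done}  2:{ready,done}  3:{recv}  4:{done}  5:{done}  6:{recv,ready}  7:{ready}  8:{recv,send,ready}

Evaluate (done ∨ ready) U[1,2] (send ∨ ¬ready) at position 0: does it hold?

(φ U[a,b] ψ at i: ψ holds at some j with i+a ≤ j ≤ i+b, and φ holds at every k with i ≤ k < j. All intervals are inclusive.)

True

Need some j in [1,2] with (send ∨ ¬ready), and (done ∨ ready) at every k in [0,j-1].
  j=1: (send ∨ ¬ready) holds; (done ∨ ready) holds at every k in [0,0] → satisfied.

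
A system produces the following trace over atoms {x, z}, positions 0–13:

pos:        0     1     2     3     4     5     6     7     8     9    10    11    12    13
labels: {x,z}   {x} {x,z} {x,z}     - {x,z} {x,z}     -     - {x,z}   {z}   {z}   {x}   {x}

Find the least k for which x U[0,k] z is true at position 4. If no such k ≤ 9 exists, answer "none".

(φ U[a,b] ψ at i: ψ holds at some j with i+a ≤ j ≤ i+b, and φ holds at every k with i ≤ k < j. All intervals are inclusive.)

Need earliest j ≥ 4 with z, and x at every k in [4,j-1].
  j=4: rhs fails.
  j=5: rhs holds but lhs fails at k=4.
  j=6: rhs holds but lhs fails at k=4.
  j=7: rhs fails.
  j=8: rhs fails.
  j=9: rhs holds but lhs fails at k=4.
  j=10: rhs holds but lhs fails at k=4.
  j=11: rhs holds but lhs fails at k=4.
  j=12: rhs fails.
  j=13: rhs fails.
No witness within the range → none.

none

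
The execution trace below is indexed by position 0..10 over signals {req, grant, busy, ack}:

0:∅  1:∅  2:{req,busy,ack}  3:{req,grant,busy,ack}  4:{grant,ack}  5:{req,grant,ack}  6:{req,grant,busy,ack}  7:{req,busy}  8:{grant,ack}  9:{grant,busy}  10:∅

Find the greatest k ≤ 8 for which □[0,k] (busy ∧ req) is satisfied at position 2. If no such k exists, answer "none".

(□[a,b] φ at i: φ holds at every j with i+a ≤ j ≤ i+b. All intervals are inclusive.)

1

(busy ∧ req) must hold from j=2 onward; find where it first fails.
  j=2: holds
  j=3: holds
  j=4: fails
Holds on [2,3], so largest k = 1.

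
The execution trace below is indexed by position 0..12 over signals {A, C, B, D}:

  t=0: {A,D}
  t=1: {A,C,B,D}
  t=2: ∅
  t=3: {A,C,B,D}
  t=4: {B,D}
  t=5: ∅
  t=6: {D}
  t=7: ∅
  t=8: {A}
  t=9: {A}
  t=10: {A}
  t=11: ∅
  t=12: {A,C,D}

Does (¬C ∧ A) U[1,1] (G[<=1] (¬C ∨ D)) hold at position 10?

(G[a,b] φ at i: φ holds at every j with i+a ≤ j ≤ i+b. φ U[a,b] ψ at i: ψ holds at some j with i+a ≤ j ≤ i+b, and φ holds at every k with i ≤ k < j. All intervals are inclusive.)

Holds

Need some j in [11,11] with G[<=1] (¬C ∨ D), and (¬C ∧ A) at every k in [10,j-1].
  j=11: G[<=1] (¬C ∨ D) holds; (¬C ∧ A) holds at every k in [10,10] → satisfied.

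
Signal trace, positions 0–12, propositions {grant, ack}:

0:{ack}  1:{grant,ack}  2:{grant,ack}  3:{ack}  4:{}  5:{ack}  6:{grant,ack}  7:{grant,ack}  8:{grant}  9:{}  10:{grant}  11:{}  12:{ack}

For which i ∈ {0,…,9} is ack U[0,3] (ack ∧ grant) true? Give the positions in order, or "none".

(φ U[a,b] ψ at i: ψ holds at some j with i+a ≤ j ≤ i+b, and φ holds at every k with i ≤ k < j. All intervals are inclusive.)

0, 1, 2, 5, 6, 7

Evaluate at each i in [0,9]:
  i=0: ✓ (rhs at j=1; lhs holds on [0,0])
  i=1: ✓ (rhs at j=1)
  i=2: ✓ (rhs at j=2)
  i=3: ✗ (lhs fails at k=4 before rhs at j=6)
  i=4: ✗ (lhs fails at k=4 before rhs at j=6)
  i=5: ✓ (rhs at j=6; lhs holds on [5,5])
  i=6: ✓ (rhs at j=6)
  i=7: ✓ (rhs at j=7)
  i=8: ✗ (no rhs in [8,11])
  i=9: ✗ (no rhs in [9,12])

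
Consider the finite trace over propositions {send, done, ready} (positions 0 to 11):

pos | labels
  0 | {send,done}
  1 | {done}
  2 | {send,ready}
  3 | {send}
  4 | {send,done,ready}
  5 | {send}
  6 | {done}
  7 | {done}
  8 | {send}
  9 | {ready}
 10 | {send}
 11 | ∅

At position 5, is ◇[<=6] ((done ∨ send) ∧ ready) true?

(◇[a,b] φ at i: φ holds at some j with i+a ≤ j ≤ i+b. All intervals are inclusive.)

False

Check ((done ∨ send) ∧ ready) at each j in [5,11]:
  j=5: false
  j=6: false
  j=7: false
  j=8: false
  j=9: false
  j=10: false
  j=11: false
No position in the window satisfies it → formula fails.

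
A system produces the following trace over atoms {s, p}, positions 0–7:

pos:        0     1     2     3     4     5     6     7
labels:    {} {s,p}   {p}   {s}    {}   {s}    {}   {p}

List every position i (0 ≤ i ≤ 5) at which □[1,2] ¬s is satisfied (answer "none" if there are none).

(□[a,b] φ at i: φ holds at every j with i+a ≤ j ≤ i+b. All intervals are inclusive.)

Evaluate at each i in [0,5]:
  i=0: ✗ (fails at j=1)
  i=1: ✗ (fails at j=3)
  i=2: ✗ (fails at j=3)
  i=3: ✗ (fails at j=5)
  i=4: ✗ (fails at j=5)
  i=5: ✓ (all of [6,7])

5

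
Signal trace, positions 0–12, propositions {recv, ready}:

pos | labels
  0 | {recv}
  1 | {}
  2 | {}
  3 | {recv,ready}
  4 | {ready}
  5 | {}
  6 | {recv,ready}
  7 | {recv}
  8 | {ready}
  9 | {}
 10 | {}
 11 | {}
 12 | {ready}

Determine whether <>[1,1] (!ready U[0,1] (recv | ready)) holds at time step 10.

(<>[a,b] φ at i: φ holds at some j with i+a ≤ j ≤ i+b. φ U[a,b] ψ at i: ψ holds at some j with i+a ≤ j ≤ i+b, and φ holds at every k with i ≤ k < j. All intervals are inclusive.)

Check (!ready U[0,1] (recv | ready)) at each j in [11,11]:
  j=11: holds
Found at j=11 → formula holds.

Yes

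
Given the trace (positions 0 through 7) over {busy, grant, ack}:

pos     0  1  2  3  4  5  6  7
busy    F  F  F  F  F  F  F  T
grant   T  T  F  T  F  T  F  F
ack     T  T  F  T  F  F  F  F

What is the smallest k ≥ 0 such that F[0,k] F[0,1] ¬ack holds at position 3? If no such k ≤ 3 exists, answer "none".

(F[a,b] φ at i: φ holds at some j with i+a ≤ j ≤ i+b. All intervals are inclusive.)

0

Scan j = 3,4,… for F[0,1] ¬ack:
  j=3: holds
First hit at j=3, so smallest k = 3-3 = 0.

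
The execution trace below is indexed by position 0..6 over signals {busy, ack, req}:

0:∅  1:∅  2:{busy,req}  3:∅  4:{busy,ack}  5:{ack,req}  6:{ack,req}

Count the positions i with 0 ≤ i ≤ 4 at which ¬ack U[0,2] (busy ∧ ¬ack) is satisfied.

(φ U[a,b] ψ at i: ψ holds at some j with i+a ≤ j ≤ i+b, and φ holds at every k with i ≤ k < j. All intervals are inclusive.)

Evaluate at each i in [0,4]:
  i=0: ✓ (rhs at j=2; lhs holds on [0,1])
  i=1: ✓ (rhs at j=2; lhs holds on [1,1])
  i=2: ✓ (rhs at j=2)
  i=3: ✗ (no rhs in [3,5])
  i=4: ✗ (no rhs in [4,6])
Positions where it holds: {0, 1, 2} → 3.

3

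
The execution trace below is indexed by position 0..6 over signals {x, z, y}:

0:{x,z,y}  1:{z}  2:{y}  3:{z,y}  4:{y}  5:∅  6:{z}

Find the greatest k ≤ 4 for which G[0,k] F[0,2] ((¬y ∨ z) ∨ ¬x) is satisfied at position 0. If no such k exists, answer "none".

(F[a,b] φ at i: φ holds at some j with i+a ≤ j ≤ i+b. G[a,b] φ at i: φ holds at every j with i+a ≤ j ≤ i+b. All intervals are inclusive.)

F[0,2] ((¬y ∨ z) ∨ ¬x) must hold from j=0 onward; find where it first fails.
  j=0: holds
  j=1: holds
  j=2: holds
  j=3: holds
  j=4: holds
Holds through j=4; largest k = 4.

4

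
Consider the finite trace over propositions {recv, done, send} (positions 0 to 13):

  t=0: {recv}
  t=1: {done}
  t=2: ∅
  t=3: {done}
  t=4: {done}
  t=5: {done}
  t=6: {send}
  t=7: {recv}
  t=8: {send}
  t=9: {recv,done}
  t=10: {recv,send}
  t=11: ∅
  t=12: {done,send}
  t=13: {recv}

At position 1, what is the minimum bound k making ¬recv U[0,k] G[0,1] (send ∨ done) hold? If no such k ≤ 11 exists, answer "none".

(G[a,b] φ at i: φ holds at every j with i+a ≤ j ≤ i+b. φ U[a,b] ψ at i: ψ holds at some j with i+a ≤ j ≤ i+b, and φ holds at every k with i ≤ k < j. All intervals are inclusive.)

Need earliest j ≥ 1 with G[0,1] (send ∨ done), and ¬recv at every k in [1,j-1].
  j=1: rhs fails.
  j=2: rhs fails.
  j=3: rhs holds; lhs holds on [1,2]. k = 2.

2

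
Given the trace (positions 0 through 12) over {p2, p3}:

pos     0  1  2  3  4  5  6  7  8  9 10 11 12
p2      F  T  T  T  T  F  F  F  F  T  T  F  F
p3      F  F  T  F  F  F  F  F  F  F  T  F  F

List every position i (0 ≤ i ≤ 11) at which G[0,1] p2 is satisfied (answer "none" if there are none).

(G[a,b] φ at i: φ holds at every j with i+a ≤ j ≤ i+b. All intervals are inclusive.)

1, 2, 3, 9

Evaluate at each i in [0,11]:
  i=0: ✗ (fails at j=0)
  i=1: ✓ (all of [1,2])
  i=2: ✓ (all of [2,3])
  i=3: ✓ (all of [3,4])
  i=4: ✗ (fails at j=5)
  i=5: ✗ (fails at j=5)
  i=6: ✗ (fails at j=6)
  i=7: ✗ (fails at j=7)
  i=8: ✗ (fails at j=8)
  i=9: ✓ (all of [9,10])
  i=10: ✗ (fails at j=11)
  i=11: ✗ (fails at j=11)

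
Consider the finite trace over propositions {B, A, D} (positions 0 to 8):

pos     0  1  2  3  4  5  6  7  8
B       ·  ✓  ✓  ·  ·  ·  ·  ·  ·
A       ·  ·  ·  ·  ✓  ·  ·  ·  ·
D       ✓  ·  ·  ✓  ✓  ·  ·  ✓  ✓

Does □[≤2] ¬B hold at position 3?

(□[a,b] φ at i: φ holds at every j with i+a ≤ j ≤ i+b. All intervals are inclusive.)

Holds

Check ¬B at every j in [3,5]:
  j=3: true
  j=4: true
  j=5: true
All positions satisfy it → formula holds.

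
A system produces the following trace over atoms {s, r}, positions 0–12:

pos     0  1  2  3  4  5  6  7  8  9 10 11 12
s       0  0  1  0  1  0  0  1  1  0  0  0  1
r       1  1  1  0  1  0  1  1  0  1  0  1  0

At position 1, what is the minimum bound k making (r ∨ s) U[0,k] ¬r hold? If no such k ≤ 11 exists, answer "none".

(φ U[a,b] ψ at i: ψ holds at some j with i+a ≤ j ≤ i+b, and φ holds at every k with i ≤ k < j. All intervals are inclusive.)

2

Need earliest j ≥ 1 with ¬r, and (r ∨ s) at every k in [1,j-1].
  j=1: rhs fails.
  j=2: rhs fails.
  j=3: rhs holds; lhs holds on [1,2]. k = 2.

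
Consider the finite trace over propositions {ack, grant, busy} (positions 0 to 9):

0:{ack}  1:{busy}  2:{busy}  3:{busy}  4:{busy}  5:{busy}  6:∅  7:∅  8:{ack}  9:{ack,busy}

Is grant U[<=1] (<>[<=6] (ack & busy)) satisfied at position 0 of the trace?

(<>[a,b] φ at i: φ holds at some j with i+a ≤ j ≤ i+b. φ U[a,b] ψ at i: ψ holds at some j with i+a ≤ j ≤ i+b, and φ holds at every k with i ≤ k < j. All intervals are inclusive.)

Does not hold

Need some j in [0,1] with <>[<=6] (ack & busy), and grant at every k in [0,j-1].
  j=0: <>[<=6] (ack & busy) — fails (none in [0,6]).
  j=1: <>[<=6] (ack & busy) — fails (none in [1,7]).
No j in the window works → until fails.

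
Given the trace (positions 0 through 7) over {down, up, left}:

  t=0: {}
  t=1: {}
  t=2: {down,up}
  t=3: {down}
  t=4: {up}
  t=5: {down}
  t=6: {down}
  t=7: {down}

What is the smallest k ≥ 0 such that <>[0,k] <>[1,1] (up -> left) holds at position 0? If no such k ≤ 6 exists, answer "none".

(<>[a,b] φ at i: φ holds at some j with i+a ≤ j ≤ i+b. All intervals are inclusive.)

Scan j = 0,1,… for <>[1,1] (up -> left):
  j=0: holds
First hit at j=0, so smallest k = 0-0 = 0.

0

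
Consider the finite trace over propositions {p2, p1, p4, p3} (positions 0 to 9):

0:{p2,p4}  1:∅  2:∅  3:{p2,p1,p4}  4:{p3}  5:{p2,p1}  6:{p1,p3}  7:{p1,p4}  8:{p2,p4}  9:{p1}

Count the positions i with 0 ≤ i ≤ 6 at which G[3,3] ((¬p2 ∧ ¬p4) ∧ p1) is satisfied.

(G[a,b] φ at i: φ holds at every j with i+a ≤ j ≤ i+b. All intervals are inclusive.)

2

Evaluate at each i in [0,6]:
  i=0: ✗ (fails at j=3)
  i=1: ✗ (fails at j=4)
  i=2: ✗ (fails at j=5)
  i=3: ✓ (all of [6,6])
  i=4: ✗ (fails at j=7)
  i=5: ✗ (fails at j=8)
  i=6: ✓ (all of [9,9])
Positions where it holds: {3, 6} → 2.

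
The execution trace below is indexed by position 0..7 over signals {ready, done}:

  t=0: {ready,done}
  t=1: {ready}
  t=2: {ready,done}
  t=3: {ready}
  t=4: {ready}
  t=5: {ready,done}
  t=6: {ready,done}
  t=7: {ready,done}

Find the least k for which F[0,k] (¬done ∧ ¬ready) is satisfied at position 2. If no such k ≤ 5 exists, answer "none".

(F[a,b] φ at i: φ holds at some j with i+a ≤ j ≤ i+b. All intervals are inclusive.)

none

Scan j = 2,3,… for (¬done ∧ ¬ready):
  j=2: fails
  j=3: fails
  j=4: fails
  j=5: fails
  j=6: fails
  j=7: fails
No j in [2,7] satisfies it → none.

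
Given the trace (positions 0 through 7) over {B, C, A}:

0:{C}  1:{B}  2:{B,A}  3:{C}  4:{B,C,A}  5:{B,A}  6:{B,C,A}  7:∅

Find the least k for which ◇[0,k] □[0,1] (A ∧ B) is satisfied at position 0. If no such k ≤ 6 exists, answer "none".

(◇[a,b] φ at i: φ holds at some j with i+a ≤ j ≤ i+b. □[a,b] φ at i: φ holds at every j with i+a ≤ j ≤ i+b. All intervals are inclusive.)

Scan j = 0,1,… for □[0,1] (A ∧ B):
  j=0: fails
  j=1: fails
  j=2: fails
  j=3: fails
  j=4: holds
First hit at j=4, so smallest k = 4-0 = 4.

4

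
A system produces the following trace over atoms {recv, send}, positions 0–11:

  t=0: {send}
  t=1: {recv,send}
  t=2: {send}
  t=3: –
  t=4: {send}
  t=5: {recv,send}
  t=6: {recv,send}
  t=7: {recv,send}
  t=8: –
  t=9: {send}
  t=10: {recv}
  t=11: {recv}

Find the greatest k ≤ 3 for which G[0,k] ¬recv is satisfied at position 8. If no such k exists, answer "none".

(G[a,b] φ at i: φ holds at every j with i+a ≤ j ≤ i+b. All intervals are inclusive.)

1

¬recv must hold from j=8 onward; find where it first fails.
  j=8: holds
  j=9: holds
  j=10: fails
Holds on [8,9], so largest k = 1.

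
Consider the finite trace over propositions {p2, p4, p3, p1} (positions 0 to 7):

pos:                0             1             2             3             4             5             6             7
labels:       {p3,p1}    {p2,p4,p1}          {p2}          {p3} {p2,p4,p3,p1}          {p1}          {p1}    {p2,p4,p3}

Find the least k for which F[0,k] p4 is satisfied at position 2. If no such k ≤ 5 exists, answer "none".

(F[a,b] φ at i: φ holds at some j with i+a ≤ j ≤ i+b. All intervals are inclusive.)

2

Scan j = 2,3,… for p4:
  j=2: fails
  j=3: fails
  j=4: holds
First hit at j=4, so smallest k = 4-2 = 2.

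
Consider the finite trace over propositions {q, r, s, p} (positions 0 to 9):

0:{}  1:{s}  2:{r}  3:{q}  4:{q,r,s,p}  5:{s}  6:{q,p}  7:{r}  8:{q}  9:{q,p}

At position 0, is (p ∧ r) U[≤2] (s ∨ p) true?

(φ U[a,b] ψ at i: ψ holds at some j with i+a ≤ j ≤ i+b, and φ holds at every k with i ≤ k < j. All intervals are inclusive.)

No

Need some j in [0,2] with (s ∨ p), and (p ∧ r) at every k in [0,j-1].
  j=0: (s ∨ p) false.
  j=1: (s ∨ p) holds, but (p ∧ r) fails at k=0 → not this j.
  j=2: (s ∨ p) false.
No j in the window works → until fails.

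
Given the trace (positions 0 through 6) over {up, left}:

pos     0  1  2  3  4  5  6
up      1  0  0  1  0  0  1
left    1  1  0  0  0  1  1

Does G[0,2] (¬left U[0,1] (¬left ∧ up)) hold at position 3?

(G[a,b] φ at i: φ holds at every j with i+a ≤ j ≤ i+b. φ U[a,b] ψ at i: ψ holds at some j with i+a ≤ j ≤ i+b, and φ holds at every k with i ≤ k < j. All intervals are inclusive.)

Check (¬left U[0,1] (¬left ∧ up)) at every j in [3,5]:
  j=3: holds
  j=4: fails
  j=5: fails
Fails at j=4 → formula fails.

False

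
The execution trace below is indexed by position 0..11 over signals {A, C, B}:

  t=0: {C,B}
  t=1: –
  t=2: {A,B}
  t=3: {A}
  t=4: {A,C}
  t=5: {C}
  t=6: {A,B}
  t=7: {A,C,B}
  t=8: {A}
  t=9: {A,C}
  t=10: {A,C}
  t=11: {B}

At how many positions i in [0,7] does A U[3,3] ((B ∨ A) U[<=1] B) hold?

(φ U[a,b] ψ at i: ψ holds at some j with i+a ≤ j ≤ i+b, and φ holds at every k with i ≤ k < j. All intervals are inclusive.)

Evaluate at each i in [0,7]:
  i=0: ✗ (no rhs in [3,3])
  i=1: ✗ (no rhs in [4,4])
  i=2: ✗ (no rhs in [5,5])
  i=3: ✗ (lhs fails at k=5 before rhs at j=6)
  i=4: ✗ (lhs fails at k=5 before rhs at j=7)
  i=5: ✗ (no rhs in [8,8])
  i=6: ✗ (no rhs in [9,9])
  i=7: ✓ (rhs at j=10; lhs holds on [7,9])
Positions where it holds: {7} → 1.

1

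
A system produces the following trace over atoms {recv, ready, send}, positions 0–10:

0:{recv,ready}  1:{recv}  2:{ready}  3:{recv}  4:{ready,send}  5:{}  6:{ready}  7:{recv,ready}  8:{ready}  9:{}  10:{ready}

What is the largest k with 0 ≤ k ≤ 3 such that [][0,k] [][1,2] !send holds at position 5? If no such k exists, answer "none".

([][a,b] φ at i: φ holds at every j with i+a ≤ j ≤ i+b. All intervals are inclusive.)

[][1,2] !send must hold from j=5 onward; find where it first fails.
  j=5: holds
  j=6: holds
  j=7: holds
  j=8: holds
Holds through j=8; largest k = 3.

3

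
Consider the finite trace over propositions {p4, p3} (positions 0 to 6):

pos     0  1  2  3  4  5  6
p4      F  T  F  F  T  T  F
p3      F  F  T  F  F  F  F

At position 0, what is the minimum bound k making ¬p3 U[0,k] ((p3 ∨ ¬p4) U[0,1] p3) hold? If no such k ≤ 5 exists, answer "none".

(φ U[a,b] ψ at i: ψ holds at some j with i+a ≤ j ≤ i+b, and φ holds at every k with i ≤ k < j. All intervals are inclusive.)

2

Need earliest j ≥ 0 with ((p3 ∨ ¬p4) U[0,1] p3), and ¬p3 at every k in [0,j-1].
  j=0: rhs fails.
  j=1: rhs fails.
  j=2: rhs holds; lhs holds on [0,1]. k = 2.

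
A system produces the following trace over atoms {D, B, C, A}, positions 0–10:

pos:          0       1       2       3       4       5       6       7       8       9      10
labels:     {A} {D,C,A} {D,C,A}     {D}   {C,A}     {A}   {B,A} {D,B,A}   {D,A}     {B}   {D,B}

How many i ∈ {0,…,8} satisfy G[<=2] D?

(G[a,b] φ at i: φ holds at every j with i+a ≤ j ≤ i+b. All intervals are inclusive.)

Evaluate at each i in [0,8]:
  i=0: ✗ (fails at j=0)
  i=1: ✓ (all of [1,3])
  i=2: ✗ (fails at j=4)
  i=3: ✗ (fails at j=4)
  i=4: ✗ (fails at j=4)
  i=5: ✗ (fails at j=5)
  i=6: ✗ (fails at j=6)
  i=7: ✗ (fails at j=9)
  i=8: ✗ (fails at j=9)
Positions where it holds: {1} → 1.

1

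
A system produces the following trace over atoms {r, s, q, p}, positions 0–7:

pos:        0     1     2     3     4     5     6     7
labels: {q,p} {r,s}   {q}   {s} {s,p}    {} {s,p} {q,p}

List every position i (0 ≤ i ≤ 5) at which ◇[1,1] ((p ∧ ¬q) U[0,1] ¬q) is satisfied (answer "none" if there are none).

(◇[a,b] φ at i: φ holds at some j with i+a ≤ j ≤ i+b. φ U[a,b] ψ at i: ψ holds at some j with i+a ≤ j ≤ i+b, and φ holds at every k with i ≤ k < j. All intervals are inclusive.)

Evaluate at each i in [0,5]:
  i=0: ✓ (witness j=1)
  i=1: ✗ (none in [2,2])
  i=2: ✓ (witness j=3)
  i=3: ✓ (witness j=4)
  i=4: ✓ (witness j=5)
  i=5: ✓ (witness j=6)

0, 2, 3, 4, 5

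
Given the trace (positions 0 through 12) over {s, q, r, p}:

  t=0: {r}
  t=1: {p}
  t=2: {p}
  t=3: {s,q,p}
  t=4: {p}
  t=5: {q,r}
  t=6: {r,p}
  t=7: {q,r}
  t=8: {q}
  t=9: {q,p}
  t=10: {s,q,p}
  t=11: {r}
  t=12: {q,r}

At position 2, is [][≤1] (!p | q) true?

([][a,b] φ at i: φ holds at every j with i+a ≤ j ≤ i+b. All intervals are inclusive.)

Does not hold

Check (!p | q) at every j in [2,3]:
  j=2: false
  j=3: true
Fails at j=2 → formula fails.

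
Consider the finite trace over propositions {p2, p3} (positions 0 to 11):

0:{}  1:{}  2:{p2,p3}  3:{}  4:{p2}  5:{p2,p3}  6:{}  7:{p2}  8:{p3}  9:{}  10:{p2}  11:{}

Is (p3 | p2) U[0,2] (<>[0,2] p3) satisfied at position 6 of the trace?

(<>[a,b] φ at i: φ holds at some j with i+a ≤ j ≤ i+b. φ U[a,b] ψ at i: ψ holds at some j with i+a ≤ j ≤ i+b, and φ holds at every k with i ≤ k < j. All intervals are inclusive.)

True

Need some j in [6,8] with <>[0,2] p3, and (p3 | p2) at every k in [6,j-1].
  j=6: <>[0,2] p3 holds; no prefix to check → satisfied.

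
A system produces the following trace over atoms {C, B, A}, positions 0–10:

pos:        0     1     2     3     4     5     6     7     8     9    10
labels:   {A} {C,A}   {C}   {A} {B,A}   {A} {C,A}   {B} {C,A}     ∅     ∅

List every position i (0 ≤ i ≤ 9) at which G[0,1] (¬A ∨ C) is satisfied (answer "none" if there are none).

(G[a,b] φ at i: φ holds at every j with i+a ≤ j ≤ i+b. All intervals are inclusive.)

1, 6, 7, 8, 9

Evaluate at each i in [0,9]:
  i=0: ✗ (fails at j=0)
  i=1: ✓ (all of [1,2])
  i=2: ✗ (fails at j=3)
  i=3: ✗ (fails at j=3)
  i=4: ✗ (fails at j=4)
  i=5: ✗ (fails at j=5)
  i=6: ✓ (all of [6,7])
  i=7: ✓ (all of [7,8])
  i=8: ✓ (all of [8,9])
  i=9: ✓ (all of [9,10])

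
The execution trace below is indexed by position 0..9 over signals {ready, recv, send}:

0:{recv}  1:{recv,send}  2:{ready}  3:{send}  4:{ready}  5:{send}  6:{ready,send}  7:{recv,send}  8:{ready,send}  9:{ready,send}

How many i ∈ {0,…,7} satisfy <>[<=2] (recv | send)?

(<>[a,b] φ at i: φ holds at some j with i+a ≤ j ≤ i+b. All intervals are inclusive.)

8

Evaluate at each i in [0,7]:
  i=0: ✓ (witness j=0)
  i=1: ✓ (witness j=1)
  i=2: ✓ (witness j=3)
  i=3: ✓ (witness j=3)
  i=4: ✓ (witness j=5)
  i=5: ✓ (witness j=5)
  i=6: ✓ (witness j=6)
  i=7: ✓ (witness j=7)
Positions where it holds: {0, 1, 2, 3, 4, 5, 6, 7} → 8.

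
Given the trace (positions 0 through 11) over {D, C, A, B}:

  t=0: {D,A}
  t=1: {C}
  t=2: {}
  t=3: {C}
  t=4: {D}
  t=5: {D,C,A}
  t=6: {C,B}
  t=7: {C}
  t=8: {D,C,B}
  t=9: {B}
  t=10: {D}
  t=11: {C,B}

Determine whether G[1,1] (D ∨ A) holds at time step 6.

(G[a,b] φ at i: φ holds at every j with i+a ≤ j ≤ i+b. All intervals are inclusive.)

Check (D ∨ A) at every j in [7,7]:
  j=7: false
Fails at j=7 → formula fails.

False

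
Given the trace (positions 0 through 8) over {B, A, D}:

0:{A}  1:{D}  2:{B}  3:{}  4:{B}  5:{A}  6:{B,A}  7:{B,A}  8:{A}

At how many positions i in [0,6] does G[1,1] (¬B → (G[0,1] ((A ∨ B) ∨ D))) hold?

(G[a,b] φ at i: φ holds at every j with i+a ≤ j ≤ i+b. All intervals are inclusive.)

Evaluate at each i in [0,6]:
  i=0: ✓ (all of [1,1])
  i=1: ✓ (all of [2,2])
  i=2: ✗ (fails at j=3)
  i=3: ✓ (all of [4,4])
  i=4: ✓ (all of [5,5])
  i=5: ✓ (all of [6,6])
  i=6: ✓ (all of [7,7])
Positions where it holds: {0, 1, 3, 4, 5, 6} → 6.

6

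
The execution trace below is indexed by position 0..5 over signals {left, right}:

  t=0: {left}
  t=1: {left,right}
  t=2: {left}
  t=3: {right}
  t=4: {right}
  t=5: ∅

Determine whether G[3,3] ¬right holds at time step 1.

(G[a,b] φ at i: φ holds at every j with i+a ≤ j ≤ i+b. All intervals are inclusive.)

Check ¬right at every j in [4,4]:
  j=4: false
Fails at j=4 → formula fails.

Does not hold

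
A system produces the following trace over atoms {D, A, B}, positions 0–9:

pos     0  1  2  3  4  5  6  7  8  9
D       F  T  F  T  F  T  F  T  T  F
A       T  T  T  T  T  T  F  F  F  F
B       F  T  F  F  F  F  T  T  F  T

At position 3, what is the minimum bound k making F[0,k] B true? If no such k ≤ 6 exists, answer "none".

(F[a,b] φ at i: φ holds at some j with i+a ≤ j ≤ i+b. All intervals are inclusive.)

Scan j = 3,4,… for B:
  j=3: fails
  j=4: fails
  j=5: fails
  j=6: holds
First hit at j=6, so smallest k = 6-3 = 3.

3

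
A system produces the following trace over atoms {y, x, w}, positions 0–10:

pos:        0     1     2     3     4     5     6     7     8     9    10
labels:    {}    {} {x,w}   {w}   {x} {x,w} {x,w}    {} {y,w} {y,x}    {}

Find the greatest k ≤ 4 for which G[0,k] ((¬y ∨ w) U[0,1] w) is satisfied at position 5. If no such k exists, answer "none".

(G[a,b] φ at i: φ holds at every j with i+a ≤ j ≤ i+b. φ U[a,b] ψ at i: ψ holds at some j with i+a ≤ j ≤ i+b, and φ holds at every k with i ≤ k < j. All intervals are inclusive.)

((¬y ∨ w) U[0,1] w) must hold from j=5 onward; find where it first fails.
  j=5: holds
  j=6: holds
  j=7: holds
  j=8: holds
  j=9: fails
Holds on [5,8], so largest k = 3.

3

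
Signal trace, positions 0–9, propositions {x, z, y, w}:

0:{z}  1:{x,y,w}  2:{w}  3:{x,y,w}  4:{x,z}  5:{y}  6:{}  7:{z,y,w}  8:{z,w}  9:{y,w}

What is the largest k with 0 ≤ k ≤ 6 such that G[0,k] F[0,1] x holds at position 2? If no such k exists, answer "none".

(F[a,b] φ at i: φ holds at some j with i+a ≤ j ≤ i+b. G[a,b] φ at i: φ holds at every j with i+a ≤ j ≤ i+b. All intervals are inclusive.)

F[0,1] x must hold from j=2 onward; find where it first fails.
  j=2: holds
  j=3: holds
  j=4: holds
  j=5: fails
Holds on [2,4], so largest k = 2.

2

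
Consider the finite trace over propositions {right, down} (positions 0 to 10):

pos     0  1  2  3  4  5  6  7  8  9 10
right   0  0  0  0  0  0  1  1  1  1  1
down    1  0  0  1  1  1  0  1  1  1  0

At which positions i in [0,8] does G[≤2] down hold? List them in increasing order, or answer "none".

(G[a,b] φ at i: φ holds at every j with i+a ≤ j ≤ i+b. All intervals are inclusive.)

3, 7

Evaluate at each i in [0,8]:
  i=0: ✗ (fails at j=1)
  i=1: ✗ (fails at j=1)
  i=2: ✗ (fails at j=2)
  i=3: ✓ (all of [3,5])
  i=4: ✗ (fails at j=6)
  i=5: ✗ (fails at j=6)
  i=6: ✗ (fails at j=6)
  i=7: ✓ (all of [7,9])
  i=8: ✗ (fails at j=10)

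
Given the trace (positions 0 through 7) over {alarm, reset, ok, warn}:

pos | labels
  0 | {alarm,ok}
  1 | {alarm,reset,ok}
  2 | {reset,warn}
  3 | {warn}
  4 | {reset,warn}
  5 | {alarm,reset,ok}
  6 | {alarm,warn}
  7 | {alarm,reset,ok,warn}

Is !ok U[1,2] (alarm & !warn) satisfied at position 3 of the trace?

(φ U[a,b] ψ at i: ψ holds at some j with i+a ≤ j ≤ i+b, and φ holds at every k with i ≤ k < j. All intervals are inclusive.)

Holds

Need some j in [4,5] with (alarm & !warn), and !ok at every k in [3,j-1].
  j=4: (alarm & !warn) false.
  j=5: (alarm & !warn) holds; !ok holds at every k in [3,4] → satisfied.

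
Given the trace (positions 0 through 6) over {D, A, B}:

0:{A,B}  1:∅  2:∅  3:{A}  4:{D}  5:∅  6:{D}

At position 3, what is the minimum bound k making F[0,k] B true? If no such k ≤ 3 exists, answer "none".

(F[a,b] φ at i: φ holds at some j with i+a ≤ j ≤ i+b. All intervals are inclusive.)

Scan j = 3,4,… for B:
  j=3: fails
  j=4: fails
  j=5: fails
  j=6: fails
No j in [3,6] satisfies it → none.

none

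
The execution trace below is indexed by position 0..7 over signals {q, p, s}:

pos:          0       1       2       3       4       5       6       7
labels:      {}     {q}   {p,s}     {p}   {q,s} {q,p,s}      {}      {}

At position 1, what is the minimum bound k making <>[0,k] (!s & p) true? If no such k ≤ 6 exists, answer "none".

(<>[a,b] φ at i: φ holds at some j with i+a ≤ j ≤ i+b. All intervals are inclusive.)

Scan j = 1,2,… for (!s & p):
  j=1: fails
  j=2: fails
  j=3: holds
First hit at j=3, so smallest k = 3-1 = 2.

2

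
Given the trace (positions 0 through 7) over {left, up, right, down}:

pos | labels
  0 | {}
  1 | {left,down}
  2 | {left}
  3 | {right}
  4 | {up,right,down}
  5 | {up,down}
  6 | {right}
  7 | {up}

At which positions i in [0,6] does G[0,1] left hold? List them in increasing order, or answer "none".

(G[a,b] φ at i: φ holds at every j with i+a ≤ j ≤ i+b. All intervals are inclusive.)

1

Evaluate at each i in [0,6]:
  i=0: ✗ (fails at j=0)
  i=1: ✓ (all of [1,2])
  i=2: ✗ (fails at j=3)
  i=3: ✗ (fails at j=3)
  i=4: ✗ (fails at j=4)
  i=5: ✗ (fails at j=5)
  i=6: ✗ (fails at j=6)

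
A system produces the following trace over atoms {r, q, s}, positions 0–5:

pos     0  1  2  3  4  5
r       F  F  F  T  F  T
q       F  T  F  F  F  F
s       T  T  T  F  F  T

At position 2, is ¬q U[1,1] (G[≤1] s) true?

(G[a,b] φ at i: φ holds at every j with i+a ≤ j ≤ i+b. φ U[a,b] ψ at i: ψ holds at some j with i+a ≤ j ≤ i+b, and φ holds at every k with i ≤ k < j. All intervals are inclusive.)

No

Need some j in [3,3] with G[≤1] s, and ¬q at every k in [2,j-1].
  j=3: G[≤1] s — fails at 3.
No j in the window works → until fails.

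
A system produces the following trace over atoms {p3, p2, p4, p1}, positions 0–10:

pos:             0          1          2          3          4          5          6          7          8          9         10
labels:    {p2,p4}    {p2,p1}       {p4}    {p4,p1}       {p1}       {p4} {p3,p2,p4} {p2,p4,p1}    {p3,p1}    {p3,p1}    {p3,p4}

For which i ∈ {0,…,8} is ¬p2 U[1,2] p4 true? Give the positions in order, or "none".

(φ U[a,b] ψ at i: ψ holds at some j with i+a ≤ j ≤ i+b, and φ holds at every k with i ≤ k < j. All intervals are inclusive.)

2, 3, 4, 5, 8

Evaluate at each i in [0,8]:
  i=0: ✗ (lhs fails at k=0 before rhs at j=2)
  i=1: ✗ (lhs fails at k=1 before rhs at j=2)
  i=2: ✓ (rhs at j=3; lhs holds on [2,2])
  i=3: ✓ (rhs at j=5; lhs holds on [3,4])
  i=4: ✓ (rhs at j=5; lhs holds on [4,4])
  i=5: ✓ (rhs at j=6; lhs holds on [5,5])
  i=6: ✗ (lhs fails at k=6 before rhs at j=7)
  i=7: ✗ (no rhs in [8,9])
  i=8: ✓ (rhs at j=10; lhs holds on [8,9])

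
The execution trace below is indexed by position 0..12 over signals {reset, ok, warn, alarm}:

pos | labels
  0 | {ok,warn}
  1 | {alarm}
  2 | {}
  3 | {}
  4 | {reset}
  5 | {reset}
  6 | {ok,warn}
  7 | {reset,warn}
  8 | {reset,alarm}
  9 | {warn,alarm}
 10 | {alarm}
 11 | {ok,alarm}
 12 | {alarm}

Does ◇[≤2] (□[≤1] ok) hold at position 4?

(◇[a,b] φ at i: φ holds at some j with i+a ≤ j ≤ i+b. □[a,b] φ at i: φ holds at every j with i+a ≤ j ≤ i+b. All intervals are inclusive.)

Check □[≤1] ok at each j in [4,6]:
  j=4: fails at 4
  j=5: fails at 5
  j=6: fails at 7
No position in the window satisfies it → formula fails.

Does not hold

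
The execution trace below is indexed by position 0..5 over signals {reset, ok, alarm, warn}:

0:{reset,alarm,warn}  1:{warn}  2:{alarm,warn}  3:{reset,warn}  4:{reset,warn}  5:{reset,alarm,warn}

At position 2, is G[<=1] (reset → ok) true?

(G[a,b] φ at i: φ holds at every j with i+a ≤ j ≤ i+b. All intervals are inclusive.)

Check (reset → ok) at every j in [2,3]:
  j=2: antecedent false → ✓
  j=3: antecedent true; consequent false → ✗
Fails at j=3 → formula fails.

Does not hold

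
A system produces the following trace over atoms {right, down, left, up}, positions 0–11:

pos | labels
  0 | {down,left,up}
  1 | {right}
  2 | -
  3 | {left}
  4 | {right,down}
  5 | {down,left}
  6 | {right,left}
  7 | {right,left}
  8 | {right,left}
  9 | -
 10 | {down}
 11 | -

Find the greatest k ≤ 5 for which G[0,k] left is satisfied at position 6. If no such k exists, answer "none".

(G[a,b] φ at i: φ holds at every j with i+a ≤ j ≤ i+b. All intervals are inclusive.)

left must hold from j=6 onward; find where it first fails.
  j=6: holds
  j=7: holds
  j=8: holds
  j=9: fails
Holds on [6,8], so largest k = 2.

2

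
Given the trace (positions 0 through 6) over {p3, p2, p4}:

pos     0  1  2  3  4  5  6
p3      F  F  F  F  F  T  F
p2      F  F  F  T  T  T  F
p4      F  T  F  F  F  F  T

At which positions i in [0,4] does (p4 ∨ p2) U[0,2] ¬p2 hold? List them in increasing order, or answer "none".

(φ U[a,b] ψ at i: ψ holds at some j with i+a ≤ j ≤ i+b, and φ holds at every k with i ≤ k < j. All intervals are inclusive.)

0, 1, 2, 4

Evaluate at each i in [0,4]:
  i=0: ✓ (rhs at j=0)
  i=1: ✓ (rhs at j=1)
  i=2: ✓ (rhs at j=2)
  i=3: ✗ (no rhs in [3,5])
  i=4: ✓ (rhs at j=6; lhs holds on [4,5])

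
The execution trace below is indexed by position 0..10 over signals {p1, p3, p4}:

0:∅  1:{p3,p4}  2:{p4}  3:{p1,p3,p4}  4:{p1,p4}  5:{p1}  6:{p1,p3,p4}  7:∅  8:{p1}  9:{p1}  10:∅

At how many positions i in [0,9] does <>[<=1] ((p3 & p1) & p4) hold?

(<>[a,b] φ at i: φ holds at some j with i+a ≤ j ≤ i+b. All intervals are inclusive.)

4

Evaluate at each i in [0,9]:
  i=0: ✗ (none in [0,1])
  i=1: ✗ (none in [1,2])
  i=2: ✓ (witness j=3)
  i=3: ✓ (witness j=3)
  i=4: ✗ (none in [4,5])
  i=5: ✓ (witness j=6)
  i=6: ✓ (witness j=6)
  i=7: ✗ (none in [7,8])
  i=8: ✗ (none in [8,9])
  i=9: ✗ (none in [9,10])
Positions where it holds: {2, 3, 5, 6} → 4.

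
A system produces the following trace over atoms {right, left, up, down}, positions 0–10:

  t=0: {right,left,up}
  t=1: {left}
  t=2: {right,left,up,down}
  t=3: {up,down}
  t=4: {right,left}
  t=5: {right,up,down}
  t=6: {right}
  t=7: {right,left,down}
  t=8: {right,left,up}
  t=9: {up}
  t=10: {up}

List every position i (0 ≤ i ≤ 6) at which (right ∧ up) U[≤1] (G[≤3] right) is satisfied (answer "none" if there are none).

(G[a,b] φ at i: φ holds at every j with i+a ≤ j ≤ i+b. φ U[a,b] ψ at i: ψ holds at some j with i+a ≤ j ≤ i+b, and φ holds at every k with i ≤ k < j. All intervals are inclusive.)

Evaluate at each i in [0,6]:
  i=0: ✗ (no rhs in [0,1])
  i=1: ✗ (no rhs in [1,2])
  i=2: ✗ (no rhs in [2,3])
  i=3: ✗ (lhs fails at k=3 before rhs at j=4)
  i=4: ✓ (rhs at j=4)
  i=5: ✓ (rhs at j=5)
  i=6: ✗ (no rhs in [6,7])

4, 5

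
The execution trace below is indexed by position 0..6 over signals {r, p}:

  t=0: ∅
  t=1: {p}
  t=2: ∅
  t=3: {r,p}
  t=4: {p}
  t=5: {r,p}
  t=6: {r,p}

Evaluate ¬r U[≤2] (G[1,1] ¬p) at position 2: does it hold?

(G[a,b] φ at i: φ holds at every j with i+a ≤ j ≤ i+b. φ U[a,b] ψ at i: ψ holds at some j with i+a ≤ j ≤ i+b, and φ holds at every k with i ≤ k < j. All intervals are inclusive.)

Does not hold

Need some j in [2,4] with G[1,1] ¬p, and ¬r at every k in [2,j-1].
  j=2: G[1,1] ¬p — fails at 3.
  j=3: G[1,1] ¬p — fails at 4.
  j=4: G[1,1] ¬p — fails at 5.
No j in the window works → until fails.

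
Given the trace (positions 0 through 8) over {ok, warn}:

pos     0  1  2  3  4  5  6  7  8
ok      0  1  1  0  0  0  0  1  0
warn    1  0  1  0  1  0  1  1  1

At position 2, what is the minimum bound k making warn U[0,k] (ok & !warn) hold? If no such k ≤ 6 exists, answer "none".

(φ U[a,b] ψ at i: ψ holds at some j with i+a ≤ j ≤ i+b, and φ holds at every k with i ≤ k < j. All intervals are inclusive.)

none

Need earliest j ≥ 2 with (ok & !warn), and warn at every k in [2,j-1].
  j=2: rhs fails.
  j=3: rhs fails.
  j=4: rhs fails.
  j=5: rhs fails.
  j=6: rhs fails.
  j=7: rhs fails.
  j=8: rhs fails.
No witness within the range → none.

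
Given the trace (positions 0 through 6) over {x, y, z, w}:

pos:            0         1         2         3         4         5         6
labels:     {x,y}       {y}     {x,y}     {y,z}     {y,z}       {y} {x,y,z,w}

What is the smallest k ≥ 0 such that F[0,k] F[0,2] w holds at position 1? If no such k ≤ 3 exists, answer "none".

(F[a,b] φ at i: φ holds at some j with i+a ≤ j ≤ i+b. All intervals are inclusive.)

3

Scan j = 1,2,… for F[0,2] w:
  j=1: fails
  j=2: fails
  j=3: fails
  j=4: holds
First hit at j=4, so smallest k = 4-1 = 3.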